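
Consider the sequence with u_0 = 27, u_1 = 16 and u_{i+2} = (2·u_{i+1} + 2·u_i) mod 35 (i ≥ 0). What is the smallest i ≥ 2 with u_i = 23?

Listing terms: u_0 = 27; u_1 = 16; u_2 = 16; u_3 = 29; u_4 = 20; u_5 = 28; u_6 = 26; u_7 = 3; u_8 = 23; u_9 = 17; u_{10} = 10; u_{11} = 19; u_{12} = 23; u_{13} = 14; u_{14} = 4; u_{15} = 1; u_{16} = 10; u_{17} = 22; u_{18} = 29; u_{19} = 32; u_{20} = 17; u_{21} = 28; u_{22} = 20; u_{23} = 26; u_{24} = 22; u_{25} = 26; u_{26} = 26; u_{27} = 34; u_{28} = 15; u_{29} = 28; u_{30} = 16; u_{31} = 18; u_{32} = 33; u_{33} = 32; u_{34} = 25; u_{35} = 9; u_{36} = 33; u_{37} = 14; u_{38} = 24; u_{39} = 6; u_{40} = 25; u_{41} = 27; u_{42} = 34; u_{43} = 17; u_{44} = 32; u_{45} = 28; u_{46} = 15; u_{47} = 16; u_{48} = 27; u_{49} = 16.
Since (u_{48}, u_{49}) = (u_0, u_1) = (27, 16) (two consecutive terms determine the rest), the sequence is periodic with period 48.
The value 23 first appears (with i ≥ 2) at u_8.

8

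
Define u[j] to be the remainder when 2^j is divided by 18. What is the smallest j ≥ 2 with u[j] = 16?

Computing terms: u[1] = 2, u[2] = 4, u[3] = 8, u[4] = 16, u[5] = 14, u[6] = 10, u[7] = 2.
The sequence repeats with period 6.
The value 16 first appears (with j ≥ 2) at u[4].

4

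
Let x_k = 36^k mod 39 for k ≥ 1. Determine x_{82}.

Computing terms: x_1 = 36, x_2 = 9, x_3 = 12, x_4 = 3, x_5 = 30, x_6 = 27, x_7 = 36.
The sequence repeats with period 6.
(82 - 1) mod 6 = 3, so x_{82} = x_4 = 3.

3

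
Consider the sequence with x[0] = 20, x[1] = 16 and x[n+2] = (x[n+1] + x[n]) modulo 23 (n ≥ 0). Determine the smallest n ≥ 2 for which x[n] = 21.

x[0] = 20; x[1] = 16; x[2] = 13; x[3] = 6; x[4] = 19; x[5] = 2; x[6] = 21; x[7] = 0; x[8] = 21; x[9] = 21; x[10] = 19; x[11] = 17; x[12] = 13; x[13] = 7; x[14] = 20; x[15] = 4; x[16] = 1; x[17] = 5; x[18] = 6; x[19] = 11; x[20] = 17; x[21] = 5; x[22] = 22; x[23] = 4; x[24] = 3; x[25] = 7; x[26] = 10; x[27] = 17; x[28] = 4; x[29] = 21; x[30] = 2; x[31] = 0; x[32] = 2; x[33] = 2; x[34] = 4; x[35] = 6; x[36] = 10; x[37] = 16; x[38] = 3; x[39] = 19; x[40] = 22; x[41] = 18; x[42] = 17; x[43] = 12; x[44] = 6; x[45] = 18; x[46] = 1; x[47] = 19; x[48] = 20; x[49] = 16.
The sequence repeats with period 48.
The value 21 first appears (with n ≥ 2) at x[6].

6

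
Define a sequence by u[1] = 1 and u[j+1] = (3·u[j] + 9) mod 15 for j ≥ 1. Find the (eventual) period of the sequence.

4

We have u[1] = 1; u[2] = 12; u[3] = 0; u[4] = 9; u[5] = 6; u[6] = 12.
Since u[6] = u[2] = 12, the sequence is eventually periodic: after a pre-period of length 1 it cycles with period 4.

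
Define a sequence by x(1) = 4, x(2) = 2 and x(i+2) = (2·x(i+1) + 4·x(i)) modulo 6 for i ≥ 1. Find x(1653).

We have x(1) = 4,  x(2) = 2,  x(3) = 2,  x(4) = 0,  x(5) = 2,  x(6) = 4,  x(7) = 4,  x(8) = 0,  x(9) = 4,  x(10) = 2.
Since (x(9), x(10)) = (x(1), x(2)) = (4, 2) (two consecutive terms determine the rest), the sequence is periodic with period 8.
(1653 - 1) mod 8 = 4, so x(1653) = x(5) = 2.

2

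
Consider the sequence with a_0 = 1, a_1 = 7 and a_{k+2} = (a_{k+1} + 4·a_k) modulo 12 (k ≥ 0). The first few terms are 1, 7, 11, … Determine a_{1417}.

7

Computing terms: a_0 = 1, a_1 = 7, a_2 = 11, a_3 = 3, a_4 = 11, a_5 = 11, a_6 = 7, a_7 = 3, a_8 = 7, a_9 = 7, a_{10} = 11.
Since (a_9, a_{10}) = (a_1, a_2) = (7, 11) (two consecutive terms determine the rest), the sequence is eventually periodic: after a pre-period of length 1 it cycles with period 8.
For k ≥ 1, a_k depends only on (k - 1) mod 8. (1417 - 1) mod 8 = 0, so a_{1417} = a_1 = 7.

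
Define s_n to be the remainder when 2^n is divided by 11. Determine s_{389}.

s_1 = 2; s_2 = 4; s_3 = 8; s_4 = 5; s_5 = 10; s_6 = 9; s_7 = 7; s_8 = 3; s_9 = 6; s_{10} = 1; s_{11} = 2.
The sequence repeats with period 10.
So s_{389} = s_{1 + ((389-1) mod 10)} = s_9 = 6.

6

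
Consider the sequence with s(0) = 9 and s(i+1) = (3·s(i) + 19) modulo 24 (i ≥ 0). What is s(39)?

Computing terms: s(0) = 9; s(1) = 22; s(2) = 13; s(3) = 10; s(4) = 1; s(5) = 22.
Since s(5) = s(1) = 22, the sequence is eventually periodic: after a pre-period of length 1 it cycles with period 4.
For i ≥ 1, s(i) depends only on (i - 1) mod 4. (39 - 1) mod 4 = 2, so s(39) = s(3) = 10.

10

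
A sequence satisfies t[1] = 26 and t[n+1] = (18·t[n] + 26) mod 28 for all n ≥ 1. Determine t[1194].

14

t[1] = 26; t[2] = 18; t[3] = 14; t[4] = 26.
Since t[4] = t[1] = 26, the sequence is periodic with period 3.
So t[1194] = t[1 + ((1194-1) mod 3)] = t[3] = 14.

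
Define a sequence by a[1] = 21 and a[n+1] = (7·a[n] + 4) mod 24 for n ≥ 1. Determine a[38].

a[1] = 21; a[2] = 7; a[3] = 5; a[4] = 15; a[5] = 13; a[6] = 23; a[7] = 21.
The sequence repeats with period 6.
So a[38] = a[1 + ((38-1) mod 6)] = a[2] = 7.

7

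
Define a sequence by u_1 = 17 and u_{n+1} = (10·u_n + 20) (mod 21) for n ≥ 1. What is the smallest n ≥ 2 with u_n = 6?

6

Computing terms: u_1 = 17; u_2 = 1; u_3 = 9; u_4 = 5; u_5 = 7; u_6 = 6; u_7 = 17.
Since u_7 = u_1 = 17, the sequence is periodic with period 6.
The value 6 first appears (with n ≥ 2) at u_6.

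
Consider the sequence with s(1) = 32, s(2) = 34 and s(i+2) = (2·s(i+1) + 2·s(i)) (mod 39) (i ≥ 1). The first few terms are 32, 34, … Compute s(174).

24

Listing terms: s(1) = 32; s(2) = 34; s(3) = 15; s(4) = 20; s(5) = 31; s(6) = 24; s(7) = 32; s(8) = 34.
The sequence repeats with period 6.
(174 - 1) mod 6 = 5, so s(174) = s(6) = 24.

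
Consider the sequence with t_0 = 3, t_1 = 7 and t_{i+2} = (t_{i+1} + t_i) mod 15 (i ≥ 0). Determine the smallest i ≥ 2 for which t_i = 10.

t_0 = 3, t_1 = 7, t_2 = 10, t_3 = 2, t_4 = 12, t_5 = 14, t_6 = 11, t_7 = 10, t_8 = 6, t_9 = 1, t_{10} = 7, t_{11} = 8, t_{12} = 0, t_{13} = 8, t_{14} = 8, t_{15} = 1, t_{16} = 9, t_{17} = 10, t_{18} = 4, t_{19} = 14, t_{20} = 3, t_{21} = 2, t_{22} = 5, t_{23} = 7, t_{24} = 12, t_{25} = 4, t_{26} = 1, t_{27} = 5, t_{28} = 6, t_{29} = 11, t_{30} = 2, t_{31} = 13, t_{32} = 0, t_{33} = 13, t_{34} = 13, t_{35} = 11, t_{36} = 9, t_{37} = 5, t_{38} = 14, t_{39} = 4, t_{40} = 3, t_{41} = 7.
Since (t_{40}, t_{41}) = (t_0, t_1) = (3, 7) (two consecutive terms determine the rest), the sequence is periodic with period 40.
The value 10 first appears (with i ≥ 2) at t_2.

2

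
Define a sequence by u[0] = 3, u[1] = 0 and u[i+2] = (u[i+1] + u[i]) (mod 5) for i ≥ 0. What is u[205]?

u[0] = 3; u[1] = 0; u[2] = 3; u[3] = 3; u[4] = 1; u[5] = 4; u[6] = 0; u[7] = 4; u[8] = 4; u[9] = 3; u[10] = 2; u[11] = 0; u[12] = 2; u[13] = 2; u[14] = 4; u[15] = 1; u[16] = 0; u[17] = 1; u[18] = 1; u[19] = 2; u[20] = 3; u[21] = 0.
Since (u[20], u[21]) = (u[0], u[1]) = (3, 0) (two consecutive terms determine the rest), the sequence is periodic with period 20.
(205 - 0) mod 20 = 5, so u[205] = u[5] = 4.

4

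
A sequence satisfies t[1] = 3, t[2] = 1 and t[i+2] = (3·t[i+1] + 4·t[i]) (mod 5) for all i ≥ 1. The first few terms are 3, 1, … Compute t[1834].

We have t[1] = 3, t[2] = 1, t[3] = 0, t[4] = 4, t[5] = 2, t[6] = 2, t[7] = 4, t[8] = 0, t[9] = 1, t[10] = 3, t[11] = 3, t[12] = 1.
Since (t[11], t[12]) = (t[1], t[2]) = (3, 1) (two consecutive terms determine the rest), the sequence is periodic with period 10.
So t[1834] = t[1 + ((1834-1) mod 10)] = t[4] = 4.

4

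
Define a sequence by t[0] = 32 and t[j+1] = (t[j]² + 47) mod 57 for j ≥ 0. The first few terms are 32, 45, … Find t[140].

We have t[0] = 32; t[1] = 45; t[2] = 20; t[3] = 48; t[4] = 14; t[5] = 15; t[6] = 44; t[7] = 45.
Since t[7] = t[1] = 45, the sequence is eventually periodic: after a pre-period of length 1 it cycles with period 6.
For j ≥ 1, t[j] depends only on (j - 1) mod 6. (140 - 1) mod 6 = 1, so t[140] = t[2] = 20.

20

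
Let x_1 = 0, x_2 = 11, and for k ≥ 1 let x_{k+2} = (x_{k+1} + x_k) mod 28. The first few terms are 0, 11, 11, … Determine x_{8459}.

Listing terms: x_1 = 0; x_2 = 11; x_3 = 11; x_4 = 22; x_5 = 5; x_6 = 27; x_7 = 4; x_8 = 3; x_9 = 7; x_{10} = 10; x_{11} = 17; x_{12} = 27; x_{13} = 16; x_{14} = 15; x_{15} = 3; x_{16} = 18; x_{17} = 21; x_{18} = 11; x_{19} = 4; x_{20} = 15; x_{21} = 19; x_{22} = 6; x_{23} = 25; x_{24} = 3; x_{25} = 0; x_{26} = 3; x_{27} = 3; x_{28} = 6; x_{29} = 9; x_{30} = 15; x_{31} = 24; x_{32} = 11; x_{33} = 7; x_{34} = 18; x_{35} = 25; x_{36} = 15; x_{37} = 12; x_{38} = 27; x_{39} = 11; x_{40} = 10; x_{41} = 21; x_{42} = 3; x_{43} = 24; x_{44} = 27; x_{45} = 23; x_{46} = 22; x_{47} = 17; x_{48} = 11; x_{49} = 0; x_{50} = 11.
The sequence repeats with period 48.
So x_{8459} = x_{1 + ((8459-1) mod 48)} = x_{11} = 17.

17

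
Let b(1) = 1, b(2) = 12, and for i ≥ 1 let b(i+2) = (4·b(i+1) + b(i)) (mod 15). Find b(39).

We have b(1) = 1,  b(2) = 12,  b(3) = 4,  b(4) = 13,  b(5) = 11,  b(6) = 12,  b(7) = 14,  b(8) = 8,  b(9) = 1,  b(10) = 12.
Since (b(9), b(10)) = (b(1), b(2)) = (1, 12) (two consecutive terms determine the rest), the sequence is periodic with period 8.
(39 - 1) mod 8 = 6, so b(39) = b(7) = 14.

14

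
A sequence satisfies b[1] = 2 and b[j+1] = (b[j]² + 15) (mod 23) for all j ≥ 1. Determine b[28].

10

Computing terms: b[1] = 2, b[2] = 19, b[3] = 8, b[4] = 10, b[5] = 0, b[6] = 15, b[7] = 10.
Since b[7] = b[4] = 10, the sequence is eventually periodic: after a pre-period of length 3 it cycles with period 3.
For j ≥ 4, b[j] depends only on (j - 4) mod 3. (28 - 4) mod 3 = 0, so b[28] = b[4] = 10.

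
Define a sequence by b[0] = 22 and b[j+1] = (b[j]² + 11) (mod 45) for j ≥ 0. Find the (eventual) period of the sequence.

Computing terms: b[0] = 22,  b[1] = 0,  b[2] = 11,  b[3] = 42,  b[4] = 20,  b[5] = 6,  b[6] = 2,  b[7] = 15,  b[8] = 11.
Since b[8] = b[2] = 11, the sequence is eventually periodic: after a pre-period of length 2 it cycles with period 6.

6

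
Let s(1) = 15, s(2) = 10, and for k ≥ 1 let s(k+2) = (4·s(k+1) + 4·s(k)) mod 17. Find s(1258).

We have s(1) = 15; s(2) = 10; s(3) = 15; s(4) = 15; s(5) = 1; s(6) = 13; s(7) = 5; s(8) = 4; s(9) = 2; s(10) = 7; s(11) = 2; s(12) = 2; s(13) = 16; s(14) = 4; s(15) = 12; s(16) = 13; s(17) = 15; s(18) = 10.
Since (s(17), s(18)) = (s(1), s(2)) = (15, 10) (two consecutive terms determine the rest), the sequence is periodic with period 16.
(1258 - 1) mod 16 = 9, so s(1258) = s(10) = 7.

7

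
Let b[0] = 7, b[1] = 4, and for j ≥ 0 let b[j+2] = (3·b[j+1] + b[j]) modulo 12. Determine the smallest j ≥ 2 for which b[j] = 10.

4

We have b[0] = 7,  b[1] = 4,  b[2] = 7,  b[3] = 1,  b[4] = 10,  b[5] = 7,  b[6] = 7,  b[7] = 4.
Since (b[6], b[7]) = (b[0], b[1]) = (7, 4) (two consecutive terms determine the rest), the sequence is periodic with period 6.
The value 10 first appears (with j ≥ 2) at b[4].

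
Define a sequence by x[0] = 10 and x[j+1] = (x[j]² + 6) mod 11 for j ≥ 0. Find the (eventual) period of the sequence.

5

x[0] = 10, x[1] = 7, x[2] = 0, x[3] = 6, x[4] = 9, x[5] = 10.
Since x[5] = x[0] = 10, the sequence is periodic with period 5.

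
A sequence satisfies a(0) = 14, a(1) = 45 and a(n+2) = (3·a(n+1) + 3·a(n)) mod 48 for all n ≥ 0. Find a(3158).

a(0) = 14, a(1) = 45, a(2) = 33, a(3) = 42, a(4) = 33, a(5) = 33, a(6) = 6, a(7) = 21, a(8) = 33, a(9) = 18, a(10) = 9, a(11) = 33, a(12) = 30, a(13) = 45, a(14) = 33.
Since (a(13), a(14)) = (a(1), a(2)) = (45, 33) (two consecutive terms determine the rest), the sequence is eventually periodic: after a pre-period of length 1 it cycles with period 12.
For n ≥ 1, a(n) depends only on (n - 1) mod 12. (3158 - 1) mod 12 = 1, so a(3158) = a(2) = 33.

33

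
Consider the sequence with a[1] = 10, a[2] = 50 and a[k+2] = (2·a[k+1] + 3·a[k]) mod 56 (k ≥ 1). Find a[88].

Listing terms: a[1] = 10,  a[2] = 50,  a[3] = 18,  a[4] = 18,  a[5] = 34,  a[6] = 10,  a[7] = 10,  a[8] = 50.
The sequence repeats with period 6.
So a[88] = a[1 + ((88-1) mod 6)] = a[4] = 18.

18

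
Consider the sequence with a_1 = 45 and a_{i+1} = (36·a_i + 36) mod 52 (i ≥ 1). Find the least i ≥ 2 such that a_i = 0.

Listing terms: a_1 = 45, a_2 = 44, a_3 = 8, a_4 = 12, a_5 = 0, a_6 = 36, a_7 = 32, a_8 = 44.
Since a_8 = a_2 = 44, the sequence is eventually periodic: after a pre-period of length 1 it cycles with period 6.
The value 0 first appears (with i ≥ 2) at a_5.

5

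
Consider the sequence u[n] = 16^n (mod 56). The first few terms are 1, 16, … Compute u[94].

16

Listing terms: u[0] = 1, u[1] = 16, u[2] = 32, u[3] = 8, u[4] = 16.
Since u[4] = u[1] = 16, the sequence is eventually periodic: after a pre-period of length 1 it cycles with period 3.
For n ≥ 1, u[n] depends only on (n - 1) mod 3. (94 - 1) mod 3 = 0, so u[94] = u[1] = 16.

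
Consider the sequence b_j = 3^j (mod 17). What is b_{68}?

b_0 = 1; b_1 = 3; b_2 = 9; b_3 = 10; b_4 = 13; b_5 = 5; b_6 = 15; b_7 = 11; b_8 = 16; b_9 = 14; b_{10} = 8; b_{11} = 7; b_{12} = 4; b_{13} = 12; b_{14} = 2; b_{15} = 6; b_{16} = 1.
Since b_{16} = b_0 = 1, the sequence is periodic with period 16.
So b_{68} = b_{0 + ((68-0) mod 16)} = b_4 = 13.

13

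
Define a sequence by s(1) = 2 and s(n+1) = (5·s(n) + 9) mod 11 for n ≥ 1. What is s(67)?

We have s(1) = 2; s(2) = 8; s(3) = 5; s(4) = 1; s(5) = 3; s(6) = 2.
Since s(6) = s(1) = 2, the sequence is periodic with period 5.
So s(67) = s(1 + ((67-1) mod 5)) = s(2) = 8.

8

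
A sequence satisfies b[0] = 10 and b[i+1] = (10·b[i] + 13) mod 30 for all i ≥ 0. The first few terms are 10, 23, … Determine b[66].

13

We have b[0] = 10; b[1] = 23; b[2] = 3; b[3] = 13; b[4] = 23.
Since b[4] = b[1] = 23, the sequence is eventually periodic: after a pre-period of length 1 it cycles with period 3.
For i ≥ 1, b[i] depends only on (i - 1) mod 3. (66 - 1) mod 3 = 2, so b[66] = b[3] = 13.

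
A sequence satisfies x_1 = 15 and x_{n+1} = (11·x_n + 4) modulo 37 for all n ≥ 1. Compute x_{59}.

We have x_1 = 15; x_2 = 21; x_3 = 13; x_4 = 36; x_5 = 30; x_6 = 1; x_7 = 15.
The sequence repeats with period 6.
So x_{59} = x_{1 + ((59-1) mod 6)} = x_5 = 30.

30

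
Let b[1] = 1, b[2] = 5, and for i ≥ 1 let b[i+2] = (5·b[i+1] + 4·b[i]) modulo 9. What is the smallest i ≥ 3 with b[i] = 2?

b[1] = 1; b[2] = 5; b[3] = 2; b[4] = 3; b[5] = 5; b[6] = 1; b[7] = 7; b[8] = 3; b[9] = 7; b[10] = 2; b[11] = 2; b[12] = 0; b[13] = 8; b[14] = 4; b[15] = 7; b[16] = 6; b[17] = 4; b[18] = 8; b[19] = 2; b[20] = 6; b[21] = 2; b[22] = 7; b[23] = 7; b[24] = 0; b[25] = 1; b[26] = 5.
The sequence repeats with period 24.
The value 2 first appears (with i ≥ 3) at b[3].

3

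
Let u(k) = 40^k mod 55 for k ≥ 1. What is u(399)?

Listing terms: u(1) = 40,  u(2) = 5,  u(3) = 35,  u(4) = 25,  u(5) = 10,  u(6) = 15,  u(7) = 50,  u(8) = 20,  u(9) = 30,  u(10) = 45,  u(11) = 40.
The sequence repeats with period 10.
So u(399) = u(1 + ((399-1) mod 10)) = u(9) = 30.

30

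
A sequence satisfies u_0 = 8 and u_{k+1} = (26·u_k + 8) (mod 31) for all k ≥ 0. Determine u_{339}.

Computing terms: u_0 = 8,  u_1 = 30,  u_2 = 13,  u_3 = 5,  u_4 = 14,  u_5 = 0,  u_6 = 8.
The sequence repeats with period 6.
(339 - 0) mod 6 = 3, so u_{339} = u_3 = 5.

5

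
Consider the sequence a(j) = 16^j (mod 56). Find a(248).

32

We have a(1) = 16; a(2) = 32; a(3) = 8; a(4) = 16.
Since a(4) = a(1) = 16, the sequence is periodic with period 3.
So a(248) = a(1 + ((248-1) mod 3)) = a(2) = 32.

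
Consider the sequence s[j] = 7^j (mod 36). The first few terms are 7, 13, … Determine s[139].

Computing terms: s[1] = 7; s[2] = 13; s[3] = 19; s[4] = 25; s[5] = 31; s[6] = 1; s[7] = 7.
The sequence repeats with period 6.
So s[139] = s[1 + ((139-1) mod 6)] = s[1] = 7.

7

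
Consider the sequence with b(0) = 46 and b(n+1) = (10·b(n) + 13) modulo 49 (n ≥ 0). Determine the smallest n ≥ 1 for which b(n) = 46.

6

Computing terms: b(0) = 46; b(1) = 32; b(2) = 39; b(3) = 11; b(4) = 25; b(5) = 18; b(6) = 46.
The sequence repeats with period 6.
The value 46 next appears (with n ≥ 1) at b(6).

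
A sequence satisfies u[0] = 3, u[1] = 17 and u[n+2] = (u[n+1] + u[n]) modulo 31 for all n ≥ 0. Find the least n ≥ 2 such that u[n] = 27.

u[0] = 3; u[1] = 17; u[2] = 20; u[3] = 6; u[4] = 26; u[5] = 1; u[6] = 27; u[7] = 28; u[8] = 24; u[9] = 21; u[10] = 14; u[11] = 4; u[12] = 18; u[13] = 22; u[14] = 9; u[15] = 0; u[16] = 9; u[17] = 9; u[18] = 18; u[19] = 27; u[20] = 14; u[21] = 10; u[22] = 24; u[23] = 3; u[24] = 27; u[25] = 30; u[26] = 26; u[27] = 25; u[28] = 20; u[29] = 14; u[30] = 3; u[31] = 17.
The sequence repeats with period 30.
The value 27 first appears (with n ≥ 2) at u[6].

6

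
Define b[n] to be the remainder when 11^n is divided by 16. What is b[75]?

Listing terms: b[0] = 1, b[1] = 11, b[2] = 9, b[3] = 3, b[4] = 1.
Since b[4] = b[0] = 1, the sequence is periodic with period 4.
(75 - 0) mod 4 = 3, so b[75] = b[3] = 3.

3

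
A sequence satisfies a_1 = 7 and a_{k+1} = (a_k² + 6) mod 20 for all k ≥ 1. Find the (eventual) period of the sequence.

Computing terms: a_1 = 7, a_2 = 15, a_3 = 11, a_4 = 7.
Since a_4 = a_1 = 7, the sequence is periodic with period 3.

3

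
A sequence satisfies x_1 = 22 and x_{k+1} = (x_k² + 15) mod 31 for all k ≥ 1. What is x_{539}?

25

Listing terms: x_1 = 22, x_2 = 3, x_3 = 24, x_4 = 2, x_5 = 19, x_6 = 4, x_7 = 0, x_8 = 15, x_9 = 23, x_{10} = 17, x_{11} = 25, x_{12} = 20, x_{13} = 12, x_{14} = 4.
Since x_{14} = x_6 = 4, the sequence is eventually periodic: after a pre-period of length 5 it cycles with period 8.
For k ≥ 6, x_k depends only on (k - 6) mod 8. (539 - 6) mod 8 = 5, so x_{539} = x_{11} = 25.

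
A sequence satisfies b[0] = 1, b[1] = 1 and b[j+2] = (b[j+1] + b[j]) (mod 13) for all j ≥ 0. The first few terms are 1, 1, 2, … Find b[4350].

Computing terms: b[0] = 1, b[1] = 1, b[2] = 2, b[3] = 3, b[4] = 5, b[5] = 8, b[6] = 0, b[7] = 8, b[8] = 8, b[9] = 3, b[10] = 11, b[11] = 1, b[12] = 12, b[13] = 0, b[14] = 12, b[15] = 12, b[16] = 11, b[17] = 10, b[18] = 8, b[19] = 5, b[20] = 0, b[21] = 5, b[22] = 5, b[23] = 10, b[24] = 2, b[25] = 12, b[26] = 1, b[27] = 0, b[28] = 1, b[29] = 1.
Since (b[28], b[29]) = (b[0], b[1]) = (1, 1) (two consecutive terms determine the rest), the sequence is periodic with period 28.
(4350 - 0) mod 28 = 10, so b[4350] = b[10] = 11.

11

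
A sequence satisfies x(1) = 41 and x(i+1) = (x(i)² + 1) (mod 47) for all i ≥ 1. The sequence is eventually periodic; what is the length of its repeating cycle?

We have x(1) = 41,  x(2) = 37,  x(3) = 7,  x(4) = 3,  x(5) = 10,  x(6) = 7.
Since x(6) = x(3) = 7, the sequence is eventually periodic: after a pre-period of length 2 it cycles with period 3.

3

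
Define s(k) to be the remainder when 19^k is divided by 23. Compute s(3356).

s(1) = 19,  s(2) = 16,  s(3) = 5,  s(4) = 3,  s(5) = 11,  s(6) = 2,  s(7) = 15,  s(8) = 9,  s(9) = 10,  s(10) = 6,  s(11) = 22,  s(12) = 4,  s(13) = 7,  s(14) = 18,  s(15) = 20,  s(16) = 12,  s(17) = 21,  s(18) = 8,  s(19) = 14,  s(20) = 13,  s(21) = 17,  s(22) = 1,  s(23) = 19.
Since s(23) = s(1) = 19, the sequence is periodic with period 22.
(3356 - 1) mod 22 = 11, so s(3356) = s(12) = 4.

4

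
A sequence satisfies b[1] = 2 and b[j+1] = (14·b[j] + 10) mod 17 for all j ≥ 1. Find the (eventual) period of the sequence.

b[1] = 2; b[2] = 4; b[3] = 15; b[4] = 16; b[5] = 13; b[6] = 5; b[7] = 12; b[8] = 8; b[9] = 3; b[10] = 1; b[11] = 7; b[12] = 6; b[13] = 9; b[14] = 0; b[15] = 10; b[16] = 14; b[17] = 2.
The sequence repeats with period 16.

16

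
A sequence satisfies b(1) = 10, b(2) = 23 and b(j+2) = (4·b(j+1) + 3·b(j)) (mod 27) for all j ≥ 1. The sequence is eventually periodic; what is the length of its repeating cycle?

We have b(1) = 10,  b(2) = 23,  b(3) = 14,  b(4) = 17,  b(5) = 2,  b(6) = 5,  b(7) = 26,  b(8) = 11,  b(9) = 14,  b(10) = 8,  b(11) = 20,  b(12) = 23,  b(13) = 17,  b(14) = 2.
Since (b(13), b(14)) = (b(4), b(5)) = (17, 2) (two consecutive terms determine the rest), the sequence is eventually periodic: after a pre-period of length 3 it cycles with period 9.

9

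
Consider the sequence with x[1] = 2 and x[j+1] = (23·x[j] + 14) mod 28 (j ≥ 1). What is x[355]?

2

We have x[1] = 2, x[2] = 4, x[3] = 22, x[4] = 16, x[5] = 18, x[6] = 8, x[7] = 2.
Since x[7] = x[1] = 2, the sequence is periodic with period 6.
(355 - 1) mod 6 = 0, so x[355] = x[1] = 2.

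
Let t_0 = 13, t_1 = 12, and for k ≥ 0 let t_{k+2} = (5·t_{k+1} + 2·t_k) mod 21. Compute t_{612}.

19

We have t_0 = 13; t_1 = 12; t_2 = 2; t_3 = 13; t_4 = 6; t_5 = 14; t_6 = 19; t_7 = 18; t_8 = 2; t_9 = 4; t_{10} = 3; t_{11} = 2; t_{12} = 16; t_{13} = 0; t_{14} = 11; t_{15} = 13; t_{16} = 3; t_{17} = 20; t_{18} = 1; t_{19} = 3; t_{20} = 17; t_{21} = 7; t_{22} = 6; t_{23} = 2; t_{24} = 1; t_{25} = 9; t_{26} = 5; t_{27} = 1; t_{28} = 15; t_{29} = 14; t_{30} = 16; t_{31} = 3; t_{32} = 5; t_{33} = 10; t_{34} = 18; t_{35} = 5; t_{36} = 19; t_{37} = 0; t_{38} = 17; t_{39} = 1; t_{40} = 18; t_{41} = 8; t_{42} = 13; t_{43} = 18; t_{44} = 11; t_{45} = 7; t_{46} = 15; t_{47} = 5; t_{48} = 13; t_{49} = 12.
The sequence repeats with period 48.
So t_{612} = t_{0 + ((612-0) mod 48)} = t_{36} = 19.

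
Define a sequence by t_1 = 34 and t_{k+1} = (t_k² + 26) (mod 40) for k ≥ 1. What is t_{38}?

22

t_1 = 34, t_2 = 22, t_3 = 30, t_4 = 6, t_5 = 22.
Since t_5 = t_2 = 22, the sequence is eventually periodic: after a pre-period of length 1 it cycles with period 3.
For k ≥ 2, t_k depends only on (k - 2) mod 3. (38 - 2) mod 3 = 0, so t_{38} = t_2 = 22.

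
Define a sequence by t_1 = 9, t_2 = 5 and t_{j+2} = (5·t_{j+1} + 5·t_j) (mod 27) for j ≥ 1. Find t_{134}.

26

We have t_1 = 9; t_2 = 5; t_3 = 16; t_4 = 24; t_5 = 11; t_6 = 13; t_7 = 12; t_8 = 17; t_9 = 10; t_{10} = 0; t_{11} = 23; t_{12} = 7; t_{13} = 15; t_{14} = 2; t_{15} = 4; t_{16} = 3; t_{17} = 8; t_{18} = 1; t_{19} = 18; t_{20} = 14; t_{21} = 25; t_{22} = 6; t_{23} = 20; t_{24} = 22; t_{25} = 21; t_{26} = 26; t_{27} = 19; t_{28} = 9; t_{29} = 5.
The sequence repeats with period 27.
So t_{134} = t_{1 + ((134-1) mod 27)} = t_{26} = 26.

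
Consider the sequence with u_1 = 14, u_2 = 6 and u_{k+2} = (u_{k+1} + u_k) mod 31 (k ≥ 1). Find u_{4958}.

4

u_1 = 14; u_2 = 6; u_3 = 20; u_4 = 26; u_5 = 15; u_6 = 10; u_7 = 25; u_8 = 4; u_9 = 29; u_{10} = 2; u_{11} = 0; u_{12} = 2; u_{13} = 2; u_{14} = 4; u_{15} = 6; u_{16} = 10; u_{17} = 16; u_{18} = 26; u_{19} = 11; u_{20} = 6; u_{21} = 17; u_{22} = 23; u_{23} = 9; u_{24} = 1; u_{25} = 10; u_{26} = 11; u_{27} = 21; u_{28} = 1; u_{29} = 22; u_{30} = 23; u_{31} = 14; u_{32} = 6.
The sequence repeats with period 30.
So u_{4958} = u_{1 + ((4958-1) mod 30)} = u_8 = 4.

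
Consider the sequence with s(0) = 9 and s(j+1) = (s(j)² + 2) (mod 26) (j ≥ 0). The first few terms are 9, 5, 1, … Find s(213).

Computing terms: s(0) = 9; s(1) = 5; s(2) = 1; s(3) = 3; s(4) = 11; s(5) = 19; s(6) = 25; s(7) = 3.
Since s(7) = s(3) = 3, the sequence is eventually periodic: after a pre-period of length 3 it cycles with period 4.
For j ≥ 3, s(j) depends only on (j - 3) mod 4. (213 - 3) mod 4 = 2, so s(213) = s(5) = 19.

19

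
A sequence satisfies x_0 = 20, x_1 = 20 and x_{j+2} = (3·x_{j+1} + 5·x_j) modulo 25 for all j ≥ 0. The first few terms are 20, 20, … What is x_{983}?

Computing terms: x_0 = 20, x_1 = 20, x_2 = 10, x_3 = 5, x_4 = 15, x_5 = 20, x_6 = 10.
Since (x_5, x_6) = (x_1, x_2) = (20, 10) (two consecutive terms determine the rest), the sequence is eventually periodic: after a pre-period of length 1 it cycles with period 4.
For j ≥ 1, x_j depends only on (j - 1) mod 4. (983 - 1) mod 4 = 2, so x_{983} = x_3 = 5.

5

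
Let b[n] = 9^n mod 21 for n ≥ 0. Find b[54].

Computing terms: b[0] = 1; b[1] = 9; b[2] = 18; b[3] = 15; b[4] = 9.
Since b[4] = b[1] = 9, the sequence is eventually periodic: after a pre-period of length 1 it cycles with period 3.
For n ≥ 1, b[n] depends only on (n - 1) mod 3. (54 - 1) mod 3 = 2, so b[54] = b[3] = 15.

15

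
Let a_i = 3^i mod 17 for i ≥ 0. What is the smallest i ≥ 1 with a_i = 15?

We have a_0 = 1, a_1 = 3, a_2 = 9, a_3 = 10, a_4 = 13, a_5 = 5, a_6 = 15, a_7 = 11, a_8 = 16, a_9 = 14, a_{10} = 8, a_{11} = 7, a_{12} = 4, a_{13} = 12, a_{14} = 2, a_{15} = 6, a_{16} = 1.
The sequence repeats with period 16.
The value 15 first appears (with i ≥ 1) at a_6.

6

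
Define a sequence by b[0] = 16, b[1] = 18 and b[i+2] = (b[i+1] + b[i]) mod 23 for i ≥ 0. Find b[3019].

8

Listing terms: b[0] = 16; b[1] = 18; b[2] = 11; b[3] = 6; b[4] = 17; b[5] = 0; b[6] = 17; b[7] = 17; b[8] = 11; b[9] = 5; b[10] = 16; b[11] = 21; b[12] = 14; b[13] = 12; b[14] = 3; b[15] = 15; b[16] = 18; b[17] = 10; b[18] = 5; b[19] = 15; b[20] = 20; b[21] = 12; b[22] = 9; b[23] = 21; b[24] = 7; b[25] = 5; b[26] = 12; b[27] = 17; b[28] = 6; b[29] = 0; b[30] = 6; b[31] = 6; b[32] = 12; b[33] = 18; b[34] = 7; b[35] = 2; b[36] = 9; b[37] = 11; b[38] = 20; b[39] = 8; b[40] = 5; b[41] = 13; b[42] = 18; b[43] = 8; b[44] = 3; b[45] = 11; b[46] = 14; b[47] = 2; b[48] = 16; b[49] = 18.
The sequence repeats with period 48.
(3019 - 0) mod 48 = 43, so b[3019] = b[43] = 8.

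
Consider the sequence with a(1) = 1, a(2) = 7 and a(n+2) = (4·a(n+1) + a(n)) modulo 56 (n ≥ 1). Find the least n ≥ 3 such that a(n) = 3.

12

We have a(1) = 1, a(2) = 7, a(3) = 29, a(4) = 11, a(5) = 17, a(6) = 23, a(7) = 53, a(8) = 11, a(9) = 41, a(10) = 7, a(11) = 13, a(12) = 3, a(13) = 25, a(14) = 47, a(15) = 45, a(16) = 3, a(17) = 1, a(18) = 7.
The sequence repeats with period 16.
The value 3 first appears (with n ≥ 3) at a(12).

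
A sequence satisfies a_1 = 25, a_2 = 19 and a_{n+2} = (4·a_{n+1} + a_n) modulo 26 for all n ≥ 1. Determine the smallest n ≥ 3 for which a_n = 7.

Computing terms: a_1 = 25; a_2 = 19; a_3 = 23; a_4 = 7; a_5 = 25; a_6 = 3; a_7 = 11; a_8 = 21; a_9 = 17; a_{10} = 11; a_{11} = 9; a_{12} = 21; a_{13} = 15; a_{14} = 3; a_{15} = 1; a_{16} = 7; a_{17} = 3; a_{18} = 19; a_{19} = 1; a_{20} = 23; a_{21} = 15; a_{22} = 5; a_{23} = 9; a_{24} = 15; a_{25} = 17; a_{26} = 5; a_{27} = 11; a_{28} = 23; a_{29} = 25; a_{30} = 19.
The sequence repeats with period 28.
The value 7 first appears (with n ≥ 3) at a_4.

4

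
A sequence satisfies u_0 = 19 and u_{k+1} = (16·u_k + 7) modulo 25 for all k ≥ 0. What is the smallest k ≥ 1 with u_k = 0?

23

u_0 = 19, u_1 = 11, u_2 = 8, u_3 = 10, u_4 = 17, u_5 = 4, u_6 = 21, u_7 = 18, u_8 = 20, u_9 = 2, u_{10} = 14, u_{11} = 6, u_{12} = 3, u_{13} = 5, u_{14} = 12, u_{15} = 24, u_{16} = 16, u_{17} = 13, u_{18} = 15, u_{19} = 22, u_{20} = 9, u_{21} = 1, u_{22} = 23, u_{23} = 0, u_{24} = 7, u_{25} = 19.
Since u_{25} = u_0 = 19, the sequence is periodic with period 25.
The value 0 first appears (with k ≥ 1) at u_{23}.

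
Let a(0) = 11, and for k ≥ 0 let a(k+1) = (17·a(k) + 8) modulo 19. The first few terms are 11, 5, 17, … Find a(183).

12

We have a(0) = 11, a(1) = 5, a(2) = 17, a(3) = 12, a(4) = 3, a(5) = 2, a(6) = 4, a(7) = 0, a(8) = 8, a(9) = 11.
Since a(9) = a(0) = 11, the sequence is periodic with period 9.
So a(183) = a(0 + ((183-0) mod 9)) = a(3) = 12.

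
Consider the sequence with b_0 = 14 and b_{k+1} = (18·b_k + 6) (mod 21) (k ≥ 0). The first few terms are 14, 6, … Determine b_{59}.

9

We have b_0 = 14; b_1 = 6; b_2 = 9; b_3 = 0; b_4 = 6.
Since b_4 = b_1 = 6, the sequence is eventually periodic: after a pre-period of length 1 it cycles with period 3.
For k ≥ 1, b_k depends only on (k - 1) mod 3. (59 - 1) mod 3 = 1, so b_{59} = b_2 = 9.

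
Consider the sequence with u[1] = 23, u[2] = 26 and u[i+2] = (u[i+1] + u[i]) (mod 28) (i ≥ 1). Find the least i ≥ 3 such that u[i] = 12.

5

We have u[1] = 23, u[2] = 26, u[3] = 21, u[4] = 19, u[5] = 12, u[6] = 3, u[7] = 15, u[8] = 18, u[9] = 5, u[10] = 23, u[11] = 0, u[12] = 23, u[13] = 23, u[14] = 18, u[15] = 13, u[16] = 3, u[17] = 16, u[18] = 19, u[19] = 7, u[20] = 26, u[21] = 5, u[22] = 3, u[23] = 8, u[24] = 11, u[25] = 19, u[26] = 2, u[27] = 21, u[28] = 23, u[29] = 16, u[30] = 11, u[31] = 27, u[32] = 10, u[33] = 9, u[34] = 19, u[35] = 0, u[36] = 19, u[37] = 19, u[38] = 10, u[39] = 1, u[40] = 11, u[41] = 12, u[42] = 23, u[43] = 7, u[44] = 2, u[45] = 9, u[46] = 11, u[47] = 20, u[48] = 3, u[49] = 23, u[50] = 26.
The sequence repeats with period 48.
The value 12 first appears (with i ≥ 3) at u[5].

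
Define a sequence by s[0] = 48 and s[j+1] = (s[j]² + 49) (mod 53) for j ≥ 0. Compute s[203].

13

s[0] = 48; s[1] = 21; s[2] = 13; s[3] = 6; s[4] = 32; s[5] = 13.
Since s[5] = s[2] = 13, the sequence is eventually periodic: after a pre-period of length 2 it cycles with period 3.
For j ≥ 2, s[j] depends only on (j - 2) mod 3. (203 - 2) mod 3 = 0, so s[203] = s[2] = 13.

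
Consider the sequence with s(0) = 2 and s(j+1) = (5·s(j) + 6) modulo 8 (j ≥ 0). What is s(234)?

Listing terms: s(0) = 2; s(1) = 0; s(2) = 6; s(3) = 4; s(4) = 2.
Since s(4) = s(0) = 2, the sequence is periodic with period 4.
So s(234) = s(0 + ((234-0) mod 4)) = s(2) = 6.

6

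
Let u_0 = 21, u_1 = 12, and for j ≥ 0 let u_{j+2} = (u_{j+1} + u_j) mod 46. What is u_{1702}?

16

u_0 = 21; u_1 = 12; u_2 = 33; u_3 = 45; u_4 = 32; u_5 = 31; u_6 = 17; u_7 = 2; u_8 = 19; u_9 = 21; u_{10} = 40; u_{11} = 15; u_{12} = 9; u_{13} = 24; u_{14} = 33; u_{15} = 11; u_{16} = 44; u_{17} = 9; u_{18} = 7; u_{19} = 16; u_{20} = 23; u_{21} = 39; u_{22} = 16; u_{23} = 9; u_{24} = 25; u_{25} = 34; u_{26} = 13; u_{27} = 1; u_{28} = 14; u_{29} = 15; u_{30} = 29; u_{31} = 44; u_{32} = 27; u_{33} = 25; u_{34} = 6; u_{35} = 31; u_{36} = 37; u_{37} = 22; u_{38} = 13; u_{39} = 35; u_{40} = 2; u_{41} = 37; u_{42} = 39; u_{43} = 30; u_{44} = 23; u_{45} = 7; u_{46} = 30; u_{47} = 37; u_{48} = 21; u_{49} = 12.
Since (u_{48}, u_{49}) = (u_0, u_1) = (21, 12) (two consecutive terms determine the rest), the sequence is periodic with period 48.
(1702 - 0) mod 48 = 22, so u_{1702} = u_{22} = 16.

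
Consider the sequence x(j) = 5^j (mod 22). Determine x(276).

5

x(0) = 1,  x(1) = 5,  x(2) = 3,  x(3) = 15,  x(4) = 9,  x(5) = 1.
Since x(5) = x(0) = 1, the sequence is periodic with period 5.
So x(276) = x(0 + ((276-0) mod 5)) = x(1) = 5.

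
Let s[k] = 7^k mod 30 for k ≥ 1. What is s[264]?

1

s[1] = 7,  s[2] = 19,  s[3] = 13,  s[4] = 1,  s[5] = 7.
The sequence repeats with period 4.
(264 - 1) mod 4 = 3, so s[264] = s[4] = 1.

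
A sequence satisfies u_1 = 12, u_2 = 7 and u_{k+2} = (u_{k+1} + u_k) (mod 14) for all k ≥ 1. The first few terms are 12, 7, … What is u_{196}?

Listing terms: u_1 = 12, u_2 = 7, u_3 = 5, u_4 = 12, u_5 = 3, u_6 = 1, u_7 = 4, u_8 = 5, u_9 = 9, u_{10} = 0, u_{11} = 9, u_{12} = 9, u_{13} = 4, u_{14} = 13, u_{15} = 3, u_{16} = 2, u_{17} = 5, u_{18} = 7, u_{19} = 12, u_{20} = 5, u_{21} = 3, u_{22} = 8, u_{23} = 11, u_{24} = 5, u_{25} = 2, u_{26} = 7, u_{27} = 9, u_{28} = 2, u_{29} = 11, u_{30} = 13, u_{31} = 10, u_{32} = 9, u_{33} = 5, u_{34} = 0, u_{35} = 5, u_{36} = 5, u_{37} = 10, u_{38} = 1, u_{39} = 11, u_{40} = 12, u_{41} = 9, u_{42} = 7, u_{43} = 2, u_{44} = 9, u_{45} = 11, u_{46} = 6, u_{47} = 3, u_{48} = 9, u_{49} = 12, u_{50} = 7.
Since (u_{49}, u_{50}) = (u_1, u_2) = (12, 7) (two consecutive terms determine the rest), the sequence is periodic with period 48.
So u_{196} = u_{1 + ((196-1) mod 48)} = u_4 = 12.

12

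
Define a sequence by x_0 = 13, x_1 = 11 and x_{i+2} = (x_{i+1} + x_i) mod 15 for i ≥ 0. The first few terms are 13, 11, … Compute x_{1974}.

6

Listing terms: x_0 = 13, x_1 = 11, x_2 = 9, x_3 = 5, x_4 = 14, x_5 = 4, x_6 = 3, x_7 = 7, x_8 = 10, x_9 = 2, x_{10} = 12, x_{11} = 14, x_{12} = 11, x_{13} = 10, x_{14} = 6, x_{15} = 1, x_{16} = 7, x_{17} = 8, x_{18} = 0, x_{19} = 8, x_{20} = 8, x_{21} = 1, x_{22} = 9, x_{23} = 10, x_{24} = 4, x_{25} = 14, x_{26} = 3, x_{27} = 2, x_{28} = 5, x_{29} = 7, x_{30} = 12, x_{31} = 4, x_{32} = 1, x_{33} = 5, x_{34} = 6, x_{35} = 11, x_{36} = 2, x_{37} = 13, x_{38} = 0, x_{39} = 13, x_{40} = 13, x_{41} = 11.
Since (x_{40}, x_{41}) = (x_0, x_1) = (13, 11) (two consecutive terms determine the rest), the sequence is periodic with period 40.
So x_{1974} = x_{0 + ((1974-0) mod 40)} = x_{14} = 6.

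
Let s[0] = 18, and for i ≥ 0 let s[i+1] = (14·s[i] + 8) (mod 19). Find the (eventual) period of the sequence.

18

We have s[0] = 18, s[1] = 13, s[2] = 0, s[3] = 8, s[4] = 6, s[5] = 16, s[6] = 4, s[7] = 7, s[8] = 11, s[9] = 10, s[10] = 15, s[11] = 9, s[12] = 1, s[13] = 3, s[14] = 12, s[15] = 5, s[16] = 2, s[17] = 17, s[18] = 18.
Since s[18] = s[0] = 18, the sequence is periodic with period 18.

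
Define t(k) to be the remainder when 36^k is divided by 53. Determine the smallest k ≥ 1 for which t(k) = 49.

We have t(0) = 1, t(1) = 36, t(2) = 24, t(3) = 16, t(4) = 46, t(5) = 13, t(6) = 44, t(7) = 47, t(8) = 49, t(9) = 15, t(10) = 10, t(11) = 42, t(12) = 28, t(13) = 1.
The sequence repeats with period 13.
The value 49 first appears (with k ≥ 1) at t(8).

8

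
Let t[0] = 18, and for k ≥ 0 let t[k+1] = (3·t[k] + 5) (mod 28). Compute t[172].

6

t[0] = 18; t[1] = 3; t[2] = 14; t[3] = 19; t[4] = 6; t[5] = 23; t[6] = 18.
Since t[6] = t[0] = 18, the sequence is periodic with period 6.
(172 - 0) mod 6 = 4, so t[172] = t[4] = 6.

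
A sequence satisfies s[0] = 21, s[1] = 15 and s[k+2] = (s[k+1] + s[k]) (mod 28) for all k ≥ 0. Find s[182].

Listing terms: s[0] = 21,  s[1] = 15,  s[2] = 8,  s[3] = 23,  s[4] = 3,  s[5] = 26,  s[6] = 1,  s[7] = 27,  s[8] = 0,  s[9] = 27,  s[10] = 27,  s[11] = 26,  s[12] = 25,  s[13] = 23,  s[14] = 20,  s[15] = 15,  s[16] = 7,  s[17] = 22,  s[18] = 1,  s[19] = 23,  s[20] = 24,  s[21] = 19,  s[22] = 15,  s[23] = 6,  s[24] = 21,  s[25] = 27,  s[26] = 20,  s[27] = 19,  s[28] = 11,  s[29] = 2,  s[30] = 13,  s[31] = 15,  s[32] = 0,  s[33] = 15,  s[34] = 15,  s[35] = 2,  s[36] = 17,  s[37] = 19,  s[38] = 8,  s[39] = 27,  s[40] = 7,  s[41] = 6,  s[42] = 13,  s[43] = 19,  s[44] = 4,  s[45] = 23,  s[46] = 27,  s[47] = 22,  s[48] = 21,  s[49] = 15.
The sequence repeats with period 48.
So s[182] = s[0 + ((182-0) mod 48)] = s[38] = 8.

8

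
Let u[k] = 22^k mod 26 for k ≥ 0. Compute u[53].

16

u[0] = 1, u[1] = 22, u[2] = 16, u[3] = 14, u[4] = 22.
Since u[4] = u[1] = 22, the sequence is eventually periodic: after a pre-period of length 1 it cycles with period 3.
For k ≥ 1, u[k] depends only on (k - 1) mod 3. (53 - 1) mod 3 = 1, so u[53] = u[2] = 16.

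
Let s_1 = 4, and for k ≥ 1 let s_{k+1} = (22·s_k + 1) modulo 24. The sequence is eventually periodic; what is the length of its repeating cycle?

Listing terms: s_1 = 4,  s_2 = 17,  s_3 = 15,  s_4 = 19,  s_5 = 11,  s_6 = 3,  s_7 = 19.
Since s_7 = s_4 = 19, the sequence is eventually periodic: after a pre-period of length 3 it cycles with period 3.

3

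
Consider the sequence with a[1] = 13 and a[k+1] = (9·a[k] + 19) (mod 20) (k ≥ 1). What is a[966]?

a[1] = 13, a[2] = 16, a[3] = 3, a[4] = 6, a[5] = 13.
The sequence repeats with period 4.
(966 - 1) mod 4 = 1, so a[966] = a[2] = 16.

16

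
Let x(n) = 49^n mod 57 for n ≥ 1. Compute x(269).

We have x(1) = 49, x(2) = 7, x(3) = 1, x(4) = 49.
Since x(4) = x(1) = 49, the sequence is periodic with period 3.
(269 - 1) mod 3 = 1, so x(269) = x(2) = 7.

7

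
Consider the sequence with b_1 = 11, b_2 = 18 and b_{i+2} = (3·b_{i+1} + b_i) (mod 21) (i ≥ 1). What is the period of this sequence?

Listing terms: b_1 = 11; b_2 = 18; b_3 = 2; b_4 = 3; b_5 = 11; b_6 = 15; b_7 = 14; b_8 = 15; b_9 = 17; b_{10} = 3; b_{11} = 5; b_{12} = 18; b_{13} = 17; b_{14} = 6; b_{15} = 14; b_{16} = 6; b_{17} = 11; b_{18} = 18.
The sequence repeats with period 16.

16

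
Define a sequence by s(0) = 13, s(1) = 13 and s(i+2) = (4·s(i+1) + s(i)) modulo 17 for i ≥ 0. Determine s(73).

Listing terms: s(0) = 13,  s(1) = 13,  s(2) = 14,  s(3) = 1,  s(4) = 1,  s(5) = 5,  s(6) = 4,  s(7) = 4,  s(8) = 3,  s(9) = 16,  s(10) = 16,  s(11) = 12,  s(12) = 13,  s(13) = 13.
Since (s(12), s(13)) = (s(0), s(1)) = (13, 13) (two consecutive terms determine the rest), the sequence is periodic with period 12.
(73 - 0) mod 12 = 1, so s(73) = s(1) = 13.

13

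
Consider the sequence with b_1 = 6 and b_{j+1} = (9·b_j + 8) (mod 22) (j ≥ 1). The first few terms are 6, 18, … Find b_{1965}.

Computing terms: b_1 = 6; b_2 = 18; b_3 = 16; b_4 = 20; b_5 = 12; b_6 = 6.
The sequence repeats with period 5.
(1965 - 1) mod 5 = 4, so b_{1965} = b_5 = 12.

12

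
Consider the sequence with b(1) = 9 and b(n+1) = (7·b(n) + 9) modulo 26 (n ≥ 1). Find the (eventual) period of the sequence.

12

We have b(1) = 9; b(2) = 20; b(3) = 19; b(4) = 12; b(5) = 15; b(6) = 10; b(7) = 1; b(8) = 16; b(9) = 17; b(10) = 24; b(11) = 21; b(12) = 0; b(13) = 9.
The sequence repeats with period 12.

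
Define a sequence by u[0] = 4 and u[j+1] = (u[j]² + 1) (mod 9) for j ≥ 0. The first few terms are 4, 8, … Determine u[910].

8

u[0] = 4, u[1] = 8, u[2] = 2, u[3] = 5, u[4] = 8.
Since u[4] = u[1] = 8, the sequence is eventually periodic: after a pre-period of length 1 it cycles with period 3.
For j ≥ 1, u[j] depends only on (j - 1) mod 3. (910 - 1) mod 3 = 0, so u[910] = u[1] = 8.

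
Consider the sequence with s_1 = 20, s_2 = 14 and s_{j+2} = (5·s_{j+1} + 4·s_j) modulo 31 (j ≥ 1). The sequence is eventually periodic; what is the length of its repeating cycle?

30

Listing terms: s_1 = 20; s_2 = 14; s_3 = 26; s_4 = 0; s_5 = 11; s_6 = 24; s_7 = 9; s_8 = 17; s_9 = 28; s_{10} = 22; s_{11} = 5; s_{12} = 20; s_{13} = 27; s_{14} = 29; s_{15} = 5; s_{16} = 17; s_{17} = 12; s_{18} = 4; s_{19} = 6; s_{20} = 15; s_{21} = 6; s_{22} = 28; s_{23} = 9; s_{24} = 2; s_{25} = 15; s_{26} = 21; s_{27} = 10; s_{28} = 10; s_{29} = 28; s_{30} = 25; s_{31} = 20; s_{32} = 14.
The sequence repeats with period 30.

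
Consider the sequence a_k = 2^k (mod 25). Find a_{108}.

a_1 = 2,  a_2 = 4,  a_3 = 8,  a_4 = 16,  a_5 = 7,  a_6 = 14,  a_7 = 3,  a_8 = 6,  a_9 = 12,  a_{10} = 24,  a_{11} = 23,  a_{12} = 21,  a_{13} = 17,  a_{14} = 9,  a_{15} = 18,  a_{16} = 11,  a_{17} = 22,  a_{18} = 19,  a_{19} = 13,  a_{20} = 1,  a_{21} = 2.
Since a_{21} = a_1 = 2, the sequence is periodic with period 20.
So a_{108} = a_{1 + ((108-1) mod 20)} = a_8 = 6.

6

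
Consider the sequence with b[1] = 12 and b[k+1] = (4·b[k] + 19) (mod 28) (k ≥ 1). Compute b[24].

7

We have b[1] = 12,  b[2] = 11,  b[3] = 7,  b[4] = 19,  b[5] = 11.
Since b[5] = b[2] = 11, the sequence is eventually periodic: after a pre-period of length 1 it cycles with period 3.
For k ≥ 2, b[k] depends only on (k - 2) mod 3. (24 - 2) mod 3 = 1, so b[24] = b[3] = 7.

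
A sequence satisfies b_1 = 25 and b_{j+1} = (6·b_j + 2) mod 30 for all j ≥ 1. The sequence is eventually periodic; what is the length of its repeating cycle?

5

We have b_1 = 25; b_2 = 2; b_3 = 14; b_4 = 26; b_5 = 8; b_6 = 20; b_7 = 2.
Since b_7 = b_2 = 2, the sequence is eventually periodic: after a pre-period of length 1 it cycles with period 5.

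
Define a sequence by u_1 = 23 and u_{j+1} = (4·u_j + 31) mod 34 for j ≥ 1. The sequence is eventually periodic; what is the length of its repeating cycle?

4

We have u_1 = 23; u_2 = 21; u_3 = 13; u_4 = 15; u_5 = 23.
Since u_5 = u_1 = 23, the sequence is periodic with period 4.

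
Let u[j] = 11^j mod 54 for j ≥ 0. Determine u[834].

37

Listing terms: u[0] = 1; u[1] = 11; u[2] = 13; u[3] = 35; u[4] = 7; u[5] = 23; u[6] = 37; u[7] = 29; u[8] = 49; u[9] = 53; u[10] = 43; u[11] = 41; u[12] = 19; u[13] = 47; u[14] = 31; u[15] = 17; u[16] = 25; u[17] = 5; u[18] = 1.
Since u[18] = u[0] = 1, the sequence is periodic with period 18.
So u[834] = u[0 + ((834-0) mod 18)] = u[6] = 37.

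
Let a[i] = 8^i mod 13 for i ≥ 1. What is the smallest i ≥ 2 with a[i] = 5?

Listing terms: a[1] = 8, a[2] = 12, a[3] = 5, a[4] = 1, a[5] = 8.
The sequence repeats with period 4.
The value 5 first appears (with i ≥ 2) at a[3].

3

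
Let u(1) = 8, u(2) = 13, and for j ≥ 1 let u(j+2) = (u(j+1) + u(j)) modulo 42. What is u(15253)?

34

Listing terms: u(1) = 8; u(2) = 13; u(3) = 21; u(4) = 34; u(5) = 13; u(6) = 5; u(7) = 18; u(8) = 23; u(9) = 41; u(10) = 22; u(11) = 21; u(12) = 1; u(13) = 22; u(14) = 23; u(15) = 3; u(16) = 26; u(17) = 29; u(18) = 13; u(19) = 0; u(20) = 13; u(21) = 13; u(22) = 26; u(23) = 39; u(24) = 23; u(25) = 20; u(26) = 1; u(27) = 21; u(28) = 22; u(29) = 1; u(30) = 23; u(31) = 24; u(32) = 5; u(33) = 29; u(34) = 34; u(35) = 21; u(36) = 13; u(37) = 34; u(38) = 5; u(39) = 39; u(40) = 2; u(41) = 41; u(42) = 1; u(43) = 0; u(44) = 1; u(45) = 1; u(46) = 2; u(47) = 3; u(48) = 5; u(49) = 8; u(50) = 13.
Since (u(49), u(50)) = (u(1), u(2)) = (8, 13) (two consecutive terms determine the rest), the sequence is periodic with period 48.
(15253 - 1) mod 48 = 36, so u(15253) = u(37) = 34.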